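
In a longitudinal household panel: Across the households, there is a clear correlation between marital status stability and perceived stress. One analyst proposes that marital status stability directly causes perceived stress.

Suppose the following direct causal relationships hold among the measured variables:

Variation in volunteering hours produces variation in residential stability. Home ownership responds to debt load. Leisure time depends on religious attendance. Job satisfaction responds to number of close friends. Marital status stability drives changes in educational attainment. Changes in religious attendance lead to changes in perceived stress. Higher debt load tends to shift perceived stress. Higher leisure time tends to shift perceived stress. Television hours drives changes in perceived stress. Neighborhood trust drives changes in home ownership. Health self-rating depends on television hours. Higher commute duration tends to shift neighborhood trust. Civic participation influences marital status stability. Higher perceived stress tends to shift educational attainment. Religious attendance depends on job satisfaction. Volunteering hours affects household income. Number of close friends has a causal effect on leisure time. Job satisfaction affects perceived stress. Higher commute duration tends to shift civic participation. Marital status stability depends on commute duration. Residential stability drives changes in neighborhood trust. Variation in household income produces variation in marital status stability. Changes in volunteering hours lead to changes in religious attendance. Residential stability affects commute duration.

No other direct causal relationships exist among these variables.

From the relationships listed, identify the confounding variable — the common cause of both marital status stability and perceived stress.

volunteering hours

Volunteering hours has a causal path to marital status stability (volunteering hours → household income → marital status stability) and a separate causal path to perceived stress (volunteering hours → religious attendance → perceived stress), so it is a common cause of both.
No stated relationship gives marital status stability a causal route to perceived stress, so the correlation is explained by the shared upstream cause rather than a direct effect.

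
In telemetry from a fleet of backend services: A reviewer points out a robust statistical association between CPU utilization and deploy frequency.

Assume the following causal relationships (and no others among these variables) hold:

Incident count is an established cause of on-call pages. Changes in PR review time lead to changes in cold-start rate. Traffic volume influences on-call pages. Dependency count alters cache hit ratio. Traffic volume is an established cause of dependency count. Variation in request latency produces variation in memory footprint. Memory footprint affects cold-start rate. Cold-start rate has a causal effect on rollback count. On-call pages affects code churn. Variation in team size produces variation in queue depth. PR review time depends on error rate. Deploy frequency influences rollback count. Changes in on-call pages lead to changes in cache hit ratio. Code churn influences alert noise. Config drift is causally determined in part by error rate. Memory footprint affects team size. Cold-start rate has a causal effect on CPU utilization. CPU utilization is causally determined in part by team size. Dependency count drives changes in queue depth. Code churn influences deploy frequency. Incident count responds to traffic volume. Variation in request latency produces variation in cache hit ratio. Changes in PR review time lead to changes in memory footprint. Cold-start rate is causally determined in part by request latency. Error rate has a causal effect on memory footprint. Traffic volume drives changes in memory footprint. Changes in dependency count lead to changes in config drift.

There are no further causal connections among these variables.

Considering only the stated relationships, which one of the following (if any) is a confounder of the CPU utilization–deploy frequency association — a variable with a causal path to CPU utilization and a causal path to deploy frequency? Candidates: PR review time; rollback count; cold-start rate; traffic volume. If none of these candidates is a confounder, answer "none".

Traffic volume causes CPU utilization (traffic volume → memory footprint → cold-start rate → CPU utilization) and also causes deploy frequency (traffic volume → on-call pages → code churn → deploy frequency); it is a common cause of both.
Each of the other candidates lacks a causal path to at least one of CPU utilization and deploy frequency, so they do not confound the relationship.

traffic volume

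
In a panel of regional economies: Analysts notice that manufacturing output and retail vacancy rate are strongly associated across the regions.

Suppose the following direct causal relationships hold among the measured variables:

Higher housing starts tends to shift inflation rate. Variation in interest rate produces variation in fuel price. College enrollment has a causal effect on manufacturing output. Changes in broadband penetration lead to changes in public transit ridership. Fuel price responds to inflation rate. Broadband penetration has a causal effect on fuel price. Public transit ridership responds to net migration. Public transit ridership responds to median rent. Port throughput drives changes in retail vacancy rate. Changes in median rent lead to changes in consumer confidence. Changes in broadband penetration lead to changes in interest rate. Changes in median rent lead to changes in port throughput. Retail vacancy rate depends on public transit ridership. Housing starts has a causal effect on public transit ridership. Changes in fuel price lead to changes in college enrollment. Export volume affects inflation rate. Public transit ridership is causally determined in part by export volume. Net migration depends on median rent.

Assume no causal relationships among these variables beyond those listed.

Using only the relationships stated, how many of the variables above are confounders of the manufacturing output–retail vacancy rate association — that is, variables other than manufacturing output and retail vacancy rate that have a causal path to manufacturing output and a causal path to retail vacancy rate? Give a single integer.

3

The common causes are: broadband penetration (to manufacturing output via broadband penetration → fuel price → college enrollment → manufacturing output; to retail vacancy rate via broadband penetration → public transit ridership → retail vacancy rate); export volume (to manufacturing output via export volume → inflation rate → fuel price → college enrollment → manufacturing output; to retail vacancy rate via export volume → public transit ridership → retail vacancy rate); housing starts (to manufacturing output via housing starts → inflation rate → fuel price → college enrollment → manufacturing output; to retail vacancy rate via housing starts → public transit ridership → retail vacancy rate).
Every other variable lacks a causal path to at least one of manufacturing output and retail vacancy rate.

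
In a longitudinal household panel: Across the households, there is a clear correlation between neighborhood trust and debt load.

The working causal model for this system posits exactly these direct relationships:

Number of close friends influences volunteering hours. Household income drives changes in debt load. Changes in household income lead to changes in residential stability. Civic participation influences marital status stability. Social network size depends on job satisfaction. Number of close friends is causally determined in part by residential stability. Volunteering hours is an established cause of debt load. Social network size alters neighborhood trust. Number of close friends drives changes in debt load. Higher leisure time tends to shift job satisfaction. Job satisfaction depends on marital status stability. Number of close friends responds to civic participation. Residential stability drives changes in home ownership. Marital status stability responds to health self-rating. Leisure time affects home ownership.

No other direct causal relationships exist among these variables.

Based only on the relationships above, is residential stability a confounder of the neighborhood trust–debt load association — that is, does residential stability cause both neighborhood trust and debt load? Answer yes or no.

Residential stability has no stated causal path to neighborhood trust. A confounder must cause both variables, so residential stability does not qualify.

no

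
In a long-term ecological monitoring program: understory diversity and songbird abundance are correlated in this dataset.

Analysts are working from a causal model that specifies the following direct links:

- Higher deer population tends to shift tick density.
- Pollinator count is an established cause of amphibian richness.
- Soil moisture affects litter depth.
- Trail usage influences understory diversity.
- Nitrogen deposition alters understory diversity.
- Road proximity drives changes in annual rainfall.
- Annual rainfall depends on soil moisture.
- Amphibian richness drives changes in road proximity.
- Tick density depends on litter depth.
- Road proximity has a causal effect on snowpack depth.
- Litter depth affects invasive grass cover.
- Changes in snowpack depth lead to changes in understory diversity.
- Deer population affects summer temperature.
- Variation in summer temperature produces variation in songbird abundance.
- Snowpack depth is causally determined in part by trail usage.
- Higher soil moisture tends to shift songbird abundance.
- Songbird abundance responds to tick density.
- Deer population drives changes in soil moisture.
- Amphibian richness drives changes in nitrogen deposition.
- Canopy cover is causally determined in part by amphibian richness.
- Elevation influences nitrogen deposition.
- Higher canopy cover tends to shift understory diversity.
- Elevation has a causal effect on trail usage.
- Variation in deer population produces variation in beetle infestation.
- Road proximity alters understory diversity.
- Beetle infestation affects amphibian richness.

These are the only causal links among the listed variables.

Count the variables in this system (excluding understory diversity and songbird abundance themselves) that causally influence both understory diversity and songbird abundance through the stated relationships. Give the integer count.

1

The common causes are: deer population (to understory diversity via deer population → beetle infestation → amphibian richness → canopy cover → understory diversity; to songbird abundance via deer population → tick density → songbird abundance).
Every other variable lacks a causal path to at least one of understory diversity and songbird abundance.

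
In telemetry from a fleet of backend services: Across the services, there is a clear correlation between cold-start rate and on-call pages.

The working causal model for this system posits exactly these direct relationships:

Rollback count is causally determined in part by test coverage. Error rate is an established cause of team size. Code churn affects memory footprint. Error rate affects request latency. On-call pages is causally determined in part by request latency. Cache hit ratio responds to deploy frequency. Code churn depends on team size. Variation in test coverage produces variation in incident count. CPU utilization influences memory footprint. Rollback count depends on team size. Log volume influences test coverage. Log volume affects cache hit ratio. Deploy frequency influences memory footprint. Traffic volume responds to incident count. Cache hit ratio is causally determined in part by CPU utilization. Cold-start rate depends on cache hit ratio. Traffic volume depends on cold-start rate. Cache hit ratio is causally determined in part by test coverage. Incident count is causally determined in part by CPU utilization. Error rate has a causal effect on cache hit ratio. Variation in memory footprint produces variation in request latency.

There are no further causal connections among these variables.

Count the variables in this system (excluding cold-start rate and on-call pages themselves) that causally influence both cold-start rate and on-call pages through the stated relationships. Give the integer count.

The common causes are: CPU utilization (to cold-start rate via CPU utilization → cache hit ratio → cold-start rate; to on-call pages via CPU utilization → memory footprint → request latency → on-call pages); deploy frequency (to cold-start rate via deploy frequency → cache hit ratio → cold-start rate; to on-call pages via deploy frequency → memory footprint → request latency → on-call pages); error rate (to cold-start rate via error rate → cache hit ratio → cold-start rate; to on-call pages via error rate → request latency → on-call pages).
Every other variable lacks a causal path to at least one of cold-start rate and on-call pages.

3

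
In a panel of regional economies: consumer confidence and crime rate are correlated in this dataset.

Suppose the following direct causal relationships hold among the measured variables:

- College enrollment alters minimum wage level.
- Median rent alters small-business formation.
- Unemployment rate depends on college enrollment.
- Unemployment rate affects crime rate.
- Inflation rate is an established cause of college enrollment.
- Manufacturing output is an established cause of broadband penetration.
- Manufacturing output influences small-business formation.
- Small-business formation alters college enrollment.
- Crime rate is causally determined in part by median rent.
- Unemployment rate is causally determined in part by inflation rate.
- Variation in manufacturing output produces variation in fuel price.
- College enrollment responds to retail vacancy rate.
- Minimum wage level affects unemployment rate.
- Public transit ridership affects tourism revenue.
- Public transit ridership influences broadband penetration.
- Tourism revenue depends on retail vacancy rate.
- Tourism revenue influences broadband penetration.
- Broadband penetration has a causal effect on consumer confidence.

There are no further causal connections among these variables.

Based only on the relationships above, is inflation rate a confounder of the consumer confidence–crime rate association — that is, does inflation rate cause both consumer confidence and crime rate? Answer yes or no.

no

Inflation rate has no stated causal path to consumer confidence. A confounder must cause both variables, so inflation rate does not qualify.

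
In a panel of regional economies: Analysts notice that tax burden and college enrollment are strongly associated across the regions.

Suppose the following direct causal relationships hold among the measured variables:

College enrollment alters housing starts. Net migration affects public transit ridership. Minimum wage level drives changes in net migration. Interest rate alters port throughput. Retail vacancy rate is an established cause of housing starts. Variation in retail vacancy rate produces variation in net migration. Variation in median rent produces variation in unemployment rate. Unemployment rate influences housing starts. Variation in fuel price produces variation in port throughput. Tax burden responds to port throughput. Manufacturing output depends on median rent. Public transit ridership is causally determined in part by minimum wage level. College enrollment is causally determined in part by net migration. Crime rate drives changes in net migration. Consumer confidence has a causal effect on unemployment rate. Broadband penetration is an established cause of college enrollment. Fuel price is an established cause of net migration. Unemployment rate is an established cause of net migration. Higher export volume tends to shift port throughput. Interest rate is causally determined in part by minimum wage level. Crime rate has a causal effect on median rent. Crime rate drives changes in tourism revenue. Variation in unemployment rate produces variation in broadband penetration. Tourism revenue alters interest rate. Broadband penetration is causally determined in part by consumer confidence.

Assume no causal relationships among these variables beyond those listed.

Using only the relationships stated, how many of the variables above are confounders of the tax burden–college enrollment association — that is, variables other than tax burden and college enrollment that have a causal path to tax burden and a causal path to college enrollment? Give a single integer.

The common causes are: crime rate (to tax burden via crime rate → tourism revenue → interest rate → port throughput → tax burden; to college enrollment via crime rate → net migration → college enrollment); fuel price (to tax burden via fuel price → port throughput → tax burden; to college enrollment via fuel price → net migration → college enrollment); minimum wage level (to tax burden via minimum wage level → interest rate → port throughput → tax burden; to college enrollment via minimum wage level → net migration → college enrollment).
Every other variable lacks a causal path to at least one of tax burden and college enrollment.

3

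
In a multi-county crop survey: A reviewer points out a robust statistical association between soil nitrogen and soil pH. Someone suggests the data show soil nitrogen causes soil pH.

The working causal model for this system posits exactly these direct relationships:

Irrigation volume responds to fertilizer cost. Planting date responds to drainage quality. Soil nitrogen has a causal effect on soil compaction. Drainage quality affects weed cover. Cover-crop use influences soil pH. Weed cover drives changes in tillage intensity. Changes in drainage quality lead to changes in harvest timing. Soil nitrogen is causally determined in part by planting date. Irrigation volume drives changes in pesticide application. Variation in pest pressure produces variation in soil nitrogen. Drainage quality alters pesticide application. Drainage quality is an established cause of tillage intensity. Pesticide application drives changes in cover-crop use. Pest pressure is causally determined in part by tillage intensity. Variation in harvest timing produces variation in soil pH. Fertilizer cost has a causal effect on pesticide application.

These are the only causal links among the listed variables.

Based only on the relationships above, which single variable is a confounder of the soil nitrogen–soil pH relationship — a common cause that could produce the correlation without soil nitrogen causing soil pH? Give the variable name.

Drainage quality has a causal path to soil nitrogen (drainage quality → planting date → soil nitrogen) and a separate causal path to soil pH (drainage quality → harvest timing → soil pH), so it is a common cause of both.
No stated relationship gives soil nitrogen a causal route to soil pH, so the correlation is explained by the shared upstream cause rather than a direct effect.

drainage quality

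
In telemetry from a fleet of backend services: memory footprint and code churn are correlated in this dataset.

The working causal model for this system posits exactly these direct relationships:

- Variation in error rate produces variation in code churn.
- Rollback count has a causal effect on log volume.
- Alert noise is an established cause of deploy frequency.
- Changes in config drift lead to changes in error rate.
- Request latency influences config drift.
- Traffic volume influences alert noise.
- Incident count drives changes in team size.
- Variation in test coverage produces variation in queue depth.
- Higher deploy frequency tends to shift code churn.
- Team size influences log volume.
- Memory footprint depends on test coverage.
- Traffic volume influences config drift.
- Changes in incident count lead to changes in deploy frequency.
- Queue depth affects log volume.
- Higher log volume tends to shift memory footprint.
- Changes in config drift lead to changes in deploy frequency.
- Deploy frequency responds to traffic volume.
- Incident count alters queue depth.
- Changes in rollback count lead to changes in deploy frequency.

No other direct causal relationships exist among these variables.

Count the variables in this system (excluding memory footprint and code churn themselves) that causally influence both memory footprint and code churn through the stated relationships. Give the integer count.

The common causes are: incident count (to memory footprint via incident count → team size → log volume → memory footprint; to code churn via incident count → deploy frequency → code churn); rollback count (to memory footprint via rollback count → log volume → memory footprint; to code churn via rollback count → deploy frequency → code churn).
Every other variable lacks a causal path to at least one of memory footprint and code churn.

2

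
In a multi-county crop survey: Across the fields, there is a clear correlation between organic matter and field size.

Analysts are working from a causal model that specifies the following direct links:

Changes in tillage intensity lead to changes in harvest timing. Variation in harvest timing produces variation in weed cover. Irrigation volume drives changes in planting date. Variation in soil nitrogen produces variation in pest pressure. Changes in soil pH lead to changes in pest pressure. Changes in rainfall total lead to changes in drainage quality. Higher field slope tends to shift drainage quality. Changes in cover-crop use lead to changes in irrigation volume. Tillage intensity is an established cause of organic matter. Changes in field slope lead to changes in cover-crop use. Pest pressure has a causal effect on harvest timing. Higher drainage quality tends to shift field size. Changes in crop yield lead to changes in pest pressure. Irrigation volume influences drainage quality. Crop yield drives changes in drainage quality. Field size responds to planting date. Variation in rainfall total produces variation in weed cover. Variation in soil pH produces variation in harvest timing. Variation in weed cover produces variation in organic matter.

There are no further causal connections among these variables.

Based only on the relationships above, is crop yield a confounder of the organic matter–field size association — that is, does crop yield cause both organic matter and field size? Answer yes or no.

Crop yield has a causal path to organic matter (crop yield → pest pressure → harvest timing → weed cover → organic matter) and to field size (crop yield → drainage quality → field size), so it is a common cause of both — a confounder.

yes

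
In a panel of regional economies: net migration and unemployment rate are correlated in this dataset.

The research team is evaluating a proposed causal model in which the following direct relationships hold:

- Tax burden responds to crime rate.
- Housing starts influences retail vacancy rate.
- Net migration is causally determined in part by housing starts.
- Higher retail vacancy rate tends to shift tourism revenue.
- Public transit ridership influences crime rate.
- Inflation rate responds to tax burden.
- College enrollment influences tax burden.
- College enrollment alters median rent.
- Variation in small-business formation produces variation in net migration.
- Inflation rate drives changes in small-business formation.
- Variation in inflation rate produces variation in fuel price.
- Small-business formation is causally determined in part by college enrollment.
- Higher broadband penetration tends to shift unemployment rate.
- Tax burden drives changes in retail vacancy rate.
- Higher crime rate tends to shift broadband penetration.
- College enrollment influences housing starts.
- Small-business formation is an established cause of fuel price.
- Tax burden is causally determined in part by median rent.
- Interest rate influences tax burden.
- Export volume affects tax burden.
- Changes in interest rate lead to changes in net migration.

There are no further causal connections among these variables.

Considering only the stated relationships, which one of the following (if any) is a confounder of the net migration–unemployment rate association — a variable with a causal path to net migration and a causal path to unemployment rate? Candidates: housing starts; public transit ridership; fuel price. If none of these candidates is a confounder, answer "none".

Public transit ridership causes net migration (public transit ridership → crime rate → tax burden → inflation rate → small-business formation → net migration) and also causes unemployment rate (public transit ridership → crime rate → broadband penetration → unemployment rate); it is a common cause of both.
Each of the other candidates lacks a causal path to at least one of net migration and unemployment rate, so they do not confound the relationship.

public transit ridership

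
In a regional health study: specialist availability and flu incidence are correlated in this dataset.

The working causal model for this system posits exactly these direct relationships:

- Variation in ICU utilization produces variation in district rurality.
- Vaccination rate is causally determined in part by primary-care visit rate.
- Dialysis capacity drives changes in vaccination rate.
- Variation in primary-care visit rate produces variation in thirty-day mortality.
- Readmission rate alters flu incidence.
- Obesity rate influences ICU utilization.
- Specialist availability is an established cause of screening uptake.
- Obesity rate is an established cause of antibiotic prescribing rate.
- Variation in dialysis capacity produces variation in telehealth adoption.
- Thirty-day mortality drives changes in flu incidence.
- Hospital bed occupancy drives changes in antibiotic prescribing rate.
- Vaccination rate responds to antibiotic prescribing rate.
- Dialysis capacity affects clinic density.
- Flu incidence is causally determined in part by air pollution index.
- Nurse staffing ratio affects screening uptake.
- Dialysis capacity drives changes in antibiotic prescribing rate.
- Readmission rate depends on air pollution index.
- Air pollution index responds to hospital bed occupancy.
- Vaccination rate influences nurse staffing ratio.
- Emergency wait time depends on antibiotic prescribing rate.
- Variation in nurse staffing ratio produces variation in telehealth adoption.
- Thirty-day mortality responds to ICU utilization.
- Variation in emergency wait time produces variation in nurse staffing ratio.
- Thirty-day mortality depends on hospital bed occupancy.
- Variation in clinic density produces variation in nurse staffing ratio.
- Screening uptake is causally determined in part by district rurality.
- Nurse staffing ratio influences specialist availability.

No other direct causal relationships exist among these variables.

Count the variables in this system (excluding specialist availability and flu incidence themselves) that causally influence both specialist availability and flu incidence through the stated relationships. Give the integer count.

3

The common causes are: hospital bed occupancy (to specialist availability via hospital bed occupancy → antibiotic prescribing rate → vaccination rate → nurse staffing ratio → specialist availability; to flu incidence via hospital bed occupancy → air pollution index → flu incidence); obesity rate (to specialist availability via obesity rate → antibiotic prescribing rate → vaccination rate → nurse staffing ratio → specialist availability; to flu incidence via obesity rate → ICU utilization → thirty-day mortality → flu incidence); primary-care visit rate (to specialist availability via primary-care visit rate → vaccination rate → nurse staffing ratio → specialist availability; to flu incidence via primary-care visit rate → thirty-day mortality → flu incidence).
Every other variable lacks a causal path to at least one of specialist availability and flu incidence.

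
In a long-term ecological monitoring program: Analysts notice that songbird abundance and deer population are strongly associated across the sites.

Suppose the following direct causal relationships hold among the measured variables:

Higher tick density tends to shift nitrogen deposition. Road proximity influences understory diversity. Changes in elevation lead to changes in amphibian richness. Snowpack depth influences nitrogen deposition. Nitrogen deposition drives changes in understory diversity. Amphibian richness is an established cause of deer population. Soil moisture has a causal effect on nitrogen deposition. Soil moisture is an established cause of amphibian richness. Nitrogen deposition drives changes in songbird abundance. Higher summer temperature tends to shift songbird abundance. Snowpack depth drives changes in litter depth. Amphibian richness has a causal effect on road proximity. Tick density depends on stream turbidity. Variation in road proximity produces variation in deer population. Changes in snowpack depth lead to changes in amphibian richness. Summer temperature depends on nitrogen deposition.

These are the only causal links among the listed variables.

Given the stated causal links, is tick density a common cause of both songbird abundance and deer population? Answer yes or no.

Tick density has no stated causal path to deer population. A confounder must cause both variables, so tick density does not qualify.

no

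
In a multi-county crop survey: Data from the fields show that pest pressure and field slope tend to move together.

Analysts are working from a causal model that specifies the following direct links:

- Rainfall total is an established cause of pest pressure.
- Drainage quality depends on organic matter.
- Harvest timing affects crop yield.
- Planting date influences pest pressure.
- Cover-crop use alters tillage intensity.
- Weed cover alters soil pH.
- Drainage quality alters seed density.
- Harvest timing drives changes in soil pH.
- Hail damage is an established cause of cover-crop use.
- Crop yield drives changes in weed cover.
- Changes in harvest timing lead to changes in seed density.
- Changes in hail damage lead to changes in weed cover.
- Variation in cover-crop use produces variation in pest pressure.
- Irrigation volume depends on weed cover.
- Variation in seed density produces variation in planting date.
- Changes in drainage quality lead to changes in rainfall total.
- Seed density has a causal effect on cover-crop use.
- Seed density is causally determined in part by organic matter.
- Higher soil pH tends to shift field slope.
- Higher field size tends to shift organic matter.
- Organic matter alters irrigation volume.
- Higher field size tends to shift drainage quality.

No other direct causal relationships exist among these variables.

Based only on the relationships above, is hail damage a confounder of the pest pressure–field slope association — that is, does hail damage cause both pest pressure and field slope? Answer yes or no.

Hail damage has a causal path to pest pressure (hail damage → cover-crop use → pest pressure) and to field slope (hail damage → weed cover → soil pH → field slope), so it is a common cause of both — a confounder.

yes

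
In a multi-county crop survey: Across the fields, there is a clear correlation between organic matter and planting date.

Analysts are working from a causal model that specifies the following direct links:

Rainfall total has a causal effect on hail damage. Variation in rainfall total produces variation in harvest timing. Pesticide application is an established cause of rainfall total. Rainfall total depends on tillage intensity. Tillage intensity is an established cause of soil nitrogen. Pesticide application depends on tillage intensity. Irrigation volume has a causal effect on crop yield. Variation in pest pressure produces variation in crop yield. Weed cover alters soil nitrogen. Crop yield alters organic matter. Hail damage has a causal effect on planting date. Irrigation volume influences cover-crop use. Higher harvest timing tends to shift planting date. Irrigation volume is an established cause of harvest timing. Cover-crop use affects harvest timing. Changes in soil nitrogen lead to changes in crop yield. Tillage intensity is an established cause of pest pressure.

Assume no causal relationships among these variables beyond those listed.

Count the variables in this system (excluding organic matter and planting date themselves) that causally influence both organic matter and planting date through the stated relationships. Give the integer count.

The common causes are: irrigation volume (to organic matter via irrigation volume → crop yield → organic matter; to planting date via irrigation volume → harvest timing → planting date); tillage intensity (to organic matter via tillage intensity → pest pressure → crop yield → organic matter; to planting date via tillage intensity → rainfall total → hail damage → planting date).
Every other variable lacks a causal path to at least one of organic matter and planting date.

2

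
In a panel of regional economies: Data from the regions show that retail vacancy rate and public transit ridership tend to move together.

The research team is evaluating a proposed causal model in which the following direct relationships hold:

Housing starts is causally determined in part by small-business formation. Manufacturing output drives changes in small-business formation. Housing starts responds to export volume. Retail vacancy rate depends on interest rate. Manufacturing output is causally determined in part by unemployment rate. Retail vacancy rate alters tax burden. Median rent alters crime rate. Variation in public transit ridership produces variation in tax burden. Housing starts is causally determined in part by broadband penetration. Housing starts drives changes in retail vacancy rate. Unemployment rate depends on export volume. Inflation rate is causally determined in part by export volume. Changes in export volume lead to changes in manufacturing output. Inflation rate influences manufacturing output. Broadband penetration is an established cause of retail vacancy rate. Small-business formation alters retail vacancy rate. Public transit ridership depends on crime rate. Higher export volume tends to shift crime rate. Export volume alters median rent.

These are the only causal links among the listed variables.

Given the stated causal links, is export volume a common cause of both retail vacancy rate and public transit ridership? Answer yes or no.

yes

Export volume has a causal path to retail vacancy rate (export volume → housing starts → retail vacancy rate) and to public transit ridership (export volume → crime rate → public transit ridership), so it is a common cause of both — a confounder.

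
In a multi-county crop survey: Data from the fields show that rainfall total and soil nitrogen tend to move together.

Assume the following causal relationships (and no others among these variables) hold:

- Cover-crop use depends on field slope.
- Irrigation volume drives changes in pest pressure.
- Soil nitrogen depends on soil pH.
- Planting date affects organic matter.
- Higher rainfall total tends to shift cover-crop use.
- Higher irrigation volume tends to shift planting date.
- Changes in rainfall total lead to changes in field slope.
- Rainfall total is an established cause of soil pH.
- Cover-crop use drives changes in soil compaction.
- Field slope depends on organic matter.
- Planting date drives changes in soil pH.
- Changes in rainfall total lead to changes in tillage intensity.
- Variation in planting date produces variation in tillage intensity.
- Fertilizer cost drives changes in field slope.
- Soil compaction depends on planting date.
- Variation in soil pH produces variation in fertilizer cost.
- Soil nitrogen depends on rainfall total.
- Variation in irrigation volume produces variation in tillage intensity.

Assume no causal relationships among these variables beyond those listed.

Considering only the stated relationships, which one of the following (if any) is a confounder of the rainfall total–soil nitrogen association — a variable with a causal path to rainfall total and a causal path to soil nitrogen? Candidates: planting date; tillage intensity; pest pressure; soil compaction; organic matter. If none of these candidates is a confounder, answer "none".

none

None of the listed candidates has causal paths to both rainfall total and soil nitrogen in the stated relationships, so none is a common cause.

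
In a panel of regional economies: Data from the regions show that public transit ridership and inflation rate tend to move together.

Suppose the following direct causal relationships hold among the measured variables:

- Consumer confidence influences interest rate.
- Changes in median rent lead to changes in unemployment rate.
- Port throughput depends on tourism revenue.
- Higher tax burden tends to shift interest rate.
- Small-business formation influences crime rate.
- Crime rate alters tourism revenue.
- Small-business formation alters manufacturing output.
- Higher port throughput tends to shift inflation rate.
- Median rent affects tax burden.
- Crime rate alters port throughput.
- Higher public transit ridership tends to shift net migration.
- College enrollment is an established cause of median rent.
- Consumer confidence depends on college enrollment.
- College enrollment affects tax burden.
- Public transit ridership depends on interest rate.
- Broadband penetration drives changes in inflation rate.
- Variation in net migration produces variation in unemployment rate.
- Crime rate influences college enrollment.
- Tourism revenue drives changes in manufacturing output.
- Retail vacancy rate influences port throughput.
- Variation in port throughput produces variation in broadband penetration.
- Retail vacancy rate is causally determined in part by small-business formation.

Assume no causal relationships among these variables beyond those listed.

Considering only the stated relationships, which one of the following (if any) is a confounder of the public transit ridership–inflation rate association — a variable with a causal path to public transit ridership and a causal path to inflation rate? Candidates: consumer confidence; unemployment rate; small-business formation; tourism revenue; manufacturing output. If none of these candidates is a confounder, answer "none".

Small-business formation causes public transit ridership (small-business formation → crime rate → college enrollment → tax burden → interest rate → public transit ridership) and also causes inflation rate (small-business formation → retail vacancy rate → port throughput → inflation rate); it is a common cause of both.
Each of the other candidates lacks a causal path to at least one of public transit ridership and inflation rate, so they do not confound the relationship.

small-business formation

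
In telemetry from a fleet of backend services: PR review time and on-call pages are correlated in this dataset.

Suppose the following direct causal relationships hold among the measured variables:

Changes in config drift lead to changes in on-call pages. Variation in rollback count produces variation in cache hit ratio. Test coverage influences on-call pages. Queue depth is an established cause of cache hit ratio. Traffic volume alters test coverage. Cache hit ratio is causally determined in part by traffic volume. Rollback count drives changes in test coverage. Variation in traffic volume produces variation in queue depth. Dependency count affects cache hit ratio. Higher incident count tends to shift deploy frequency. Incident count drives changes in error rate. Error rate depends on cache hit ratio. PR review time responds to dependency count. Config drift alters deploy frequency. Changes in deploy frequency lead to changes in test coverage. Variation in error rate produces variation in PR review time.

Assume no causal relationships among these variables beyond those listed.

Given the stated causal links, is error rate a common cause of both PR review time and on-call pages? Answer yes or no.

Error rate has no stated causal path to on-call pages. A confounder must cause both variables, so error rate does not qualify.

no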